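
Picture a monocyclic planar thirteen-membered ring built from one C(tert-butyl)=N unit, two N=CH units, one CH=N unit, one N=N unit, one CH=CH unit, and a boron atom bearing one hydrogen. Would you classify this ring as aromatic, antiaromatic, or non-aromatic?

Antiaromatic

All ring atoms are sp² and supply a p orbital to the ring (each doubly-bonded ring atom is sp² with one p-orbital electron; the doubly-bonded nitrogens are pyridine-type — their lone pairs lie in the ring plane, leaving one electron in the p orbital; the boron has an empty p orbital); the conjugation is uninterrupted.
Adding the contributions, 6 × 2 = 12 from the double-bond units + 0 from the BH atom = 12.
12 is a 4n count (n = 3), so the planar conjugated ring is antiaromatic.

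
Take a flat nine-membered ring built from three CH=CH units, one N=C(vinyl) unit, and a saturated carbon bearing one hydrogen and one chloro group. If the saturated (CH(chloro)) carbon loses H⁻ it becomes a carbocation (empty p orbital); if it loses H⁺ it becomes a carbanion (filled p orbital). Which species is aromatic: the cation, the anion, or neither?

In both ions every ring atom is sp² and contributes a p orbital, so both rings are fully conjugated.
Cation: 4 × 2 + 0 = 8 π electrons → 4(2), antiaromatic.
Anion: 4 × 2 + 2 = 10 π electrons → 4(2)+2, aromatic.

The anion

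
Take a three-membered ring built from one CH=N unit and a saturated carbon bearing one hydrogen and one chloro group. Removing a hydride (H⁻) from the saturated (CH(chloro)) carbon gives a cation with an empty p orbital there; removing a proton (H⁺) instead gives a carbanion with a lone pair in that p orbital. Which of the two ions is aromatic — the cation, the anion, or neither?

In both ions every ring atom is sp² and contributes a p orbital, so both rings are fully conjugated.
Cation: 1 × 2 + 0 = 2 π electrons → 4(0)+2, aromatic.
Anion: 1 × 2 + 2 = 4 π electrons → 4(1), antiaromatic.

The cation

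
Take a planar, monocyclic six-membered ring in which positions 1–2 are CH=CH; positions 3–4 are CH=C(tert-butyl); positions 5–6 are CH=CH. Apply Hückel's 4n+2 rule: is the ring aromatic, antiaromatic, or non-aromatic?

All ring atoms are sp² and supply a p orbital to the ring (the double-bond atoms are sp², each contributing one p electron); the conjugation is uninterrupted.
Adding the contributions, 3 × 2 = 6 from the 3 double-bond units.
Since 6 = 4·1 + 2, the ring meets the 4n+2 criterion.

Aromatic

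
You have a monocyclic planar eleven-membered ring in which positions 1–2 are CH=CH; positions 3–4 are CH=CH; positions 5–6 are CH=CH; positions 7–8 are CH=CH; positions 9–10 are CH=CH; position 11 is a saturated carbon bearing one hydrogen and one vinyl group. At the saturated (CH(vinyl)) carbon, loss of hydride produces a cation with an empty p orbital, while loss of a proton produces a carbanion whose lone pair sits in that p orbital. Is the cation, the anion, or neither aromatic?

The cation

In either ion the ring is fully conjugated: every atom, including the new sp² carbon, supplies a p orbital.
Cation: 5 × 2 + 0 = 10 π electrons → 4(2)+2, aromatic.
Anion: 5 × 2 + 2 = 12 π electrons → 4(3), antiaromatic.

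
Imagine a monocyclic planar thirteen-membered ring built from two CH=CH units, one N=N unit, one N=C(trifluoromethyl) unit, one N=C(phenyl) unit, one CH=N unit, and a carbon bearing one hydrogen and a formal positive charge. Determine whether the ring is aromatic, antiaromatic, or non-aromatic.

Check conjugation: each doubly-bonded ring atom is sp² with one p-orbital electron; the doubly-bonded nitrogens are pyridine-type — their lone pairs lie in the ring plane, leaving one electron in the p orbital; the carbocation has an empty p orbital — every position has a p orbital, so the cyclic π system is continuous.
π-electron count: 6 × 2 = 12 from the double-bond units + 0 from the CH(+) atom = 12.
With 12 = 4·3 π electrons, Hückel's rule classifies the planar ring as antiaromatic.

Antiaromatic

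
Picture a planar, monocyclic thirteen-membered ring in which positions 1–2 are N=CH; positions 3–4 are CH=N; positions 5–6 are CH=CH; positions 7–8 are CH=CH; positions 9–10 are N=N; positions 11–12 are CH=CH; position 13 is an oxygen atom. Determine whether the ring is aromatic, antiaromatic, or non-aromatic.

Aromatic

Every ring atom contributes a p orbital perpendicular to the ring (each doubly-bonded ring atom is sp² with one p-orbital electron; each =N– nitrogen is pyridine-type (lone pair in the sp² plane, one electron in the p orbital); the oxygen donates one lone pair from its p orbital), so the π system is cyclic and fully conjugated.
Tallying contributions gives 6 × 2 = 12 from the double-bond units + 2 from the O atom = 14.
Since 14 = 4·3 + 2, the ring meets the 4n+2 criterion.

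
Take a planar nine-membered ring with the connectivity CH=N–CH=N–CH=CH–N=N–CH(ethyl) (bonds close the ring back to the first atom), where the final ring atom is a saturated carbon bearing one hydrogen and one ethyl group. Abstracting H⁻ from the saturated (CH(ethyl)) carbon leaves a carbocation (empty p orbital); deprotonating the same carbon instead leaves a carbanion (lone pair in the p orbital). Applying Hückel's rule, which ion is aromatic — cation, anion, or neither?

The anion

Once that carbon is sp², every ring atom has a p orbital and both ions are fully conjugated.
Cation: 4 × 2 + 0 = 8 π electrons → 4(2), antiaromatic.
Anion: 4 × 2 + 2 = 10 π electrons → 4(2)+2, aromatic.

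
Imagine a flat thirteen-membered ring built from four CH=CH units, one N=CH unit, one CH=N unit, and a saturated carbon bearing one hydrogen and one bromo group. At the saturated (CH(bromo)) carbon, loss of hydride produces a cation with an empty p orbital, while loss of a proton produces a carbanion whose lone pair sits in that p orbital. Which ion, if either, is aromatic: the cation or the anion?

Once that carbon is sp², every ring atom has a p orbital and both ions are fully conjugated.
Cation: 6 × 2 + 0 = 12 π electrons → 4(3), antiaromatic.
Anion: 6 × 2 + 2 = 14 π electrons → 4(3)+2, aromatic.

The anion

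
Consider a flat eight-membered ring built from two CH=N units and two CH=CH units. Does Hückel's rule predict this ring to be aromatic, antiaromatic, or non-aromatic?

Antiaromatic

Every ring atom contributes a p orbital perpendicular to the ring (the double-bond atoms are sp², each contributing one p electron; the doubly-bonded nitrogens are pyridine-type — their lone pairs lie in the ring plane, leaving one electron in the p orbital), so the π system is cyclic and fully conjugated.
Tallying contributions gives 4 × 2 = 8 from the 4 double-bond units.
8 = 4(2); a planar, fully conjugated 4n system is antiaromatic.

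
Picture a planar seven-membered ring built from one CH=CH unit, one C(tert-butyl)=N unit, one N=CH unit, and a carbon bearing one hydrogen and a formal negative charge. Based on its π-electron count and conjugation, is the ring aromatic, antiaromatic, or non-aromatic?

Check conjugation: each doubly-bonded ring atom is sp² with one p-orbital electron; each =N– nitrogen is pyridine-type (lone pair in the sp² plane, one electron in the p orbital); the carbanion's lone pair occupies the p orbital — every position has a p orbital, so the cyclic π system is continuous.
Tallying contributions gives 3 × 2 = 6 from the double-bond units + 2 from the CH(-) atom = 8.
With 8 = 4·2 π electrons, Hückel's rule classifies the planar ring as antiaromatic.

Antiaromatic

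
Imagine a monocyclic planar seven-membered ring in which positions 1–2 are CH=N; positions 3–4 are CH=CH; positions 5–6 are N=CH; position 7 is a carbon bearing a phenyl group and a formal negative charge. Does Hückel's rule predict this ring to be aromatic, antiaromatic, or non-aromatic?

Antiaromatic

Check conjugation: every atom in a ring double bond is sp² and brings one electron to the p orbital; each sp² =N– keeps its lone pair in-plane and puts one electron into the π system; the carbanion's lone pair occupies the p orbital — every position has a p orbital, so the cyclic π system is continuous.
π-electron count: 3 × 2 = 6 from the double-bond units + 2 from the C(phenyl)(-) atom = 8.
8 = 4(2); a planar, fully conjugated 4n system is antiaromatic.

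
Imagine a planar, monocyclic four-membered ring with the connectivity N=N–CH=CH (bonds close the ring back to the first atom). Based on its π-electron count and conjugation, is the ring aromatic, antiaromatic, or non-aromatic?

Check conjugation: every atom in a ring double bond is sp² and brings one electron to the p orbital; each sp² =N– keeps its lone pair in-plane and puts one electron into the π system — every position has a p orbital, so the cyclic π system is continuous.
Adding the contributions, 2 × 2 = 4 from the 2 double-bond units.
With 4 = 4·1 π electrons, Hückel's rule classifies the planar ring as antiaromatic.

Antiaromatic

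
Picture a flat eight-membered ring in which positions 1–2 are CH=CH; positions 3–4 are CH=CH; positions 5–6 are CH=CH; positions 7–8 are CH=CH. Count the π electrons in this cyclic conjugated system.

Every ring atom contributes a p orbital perpendicular to the ring (each doubly-bonded ring atom is sp² with one p-orbital electron), so the π system is cyclic and fully conjugated.
π-electron count: 4 × 2 = 8 from the 4 double-bond units.
(This ring is cyclooctatetraene.)

8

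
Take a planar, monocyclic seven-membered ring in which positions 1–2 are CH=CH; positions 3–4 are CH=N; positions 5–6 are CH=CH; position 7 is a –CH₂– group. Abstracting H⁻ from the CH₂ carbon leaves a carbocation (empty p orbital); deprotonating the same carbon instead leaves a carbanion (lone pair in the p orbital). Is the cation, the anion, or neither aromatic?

The cation

In either ion the ring is fully conjugated: every atom, including the new sp² carbon, supplies a p orbital.
Cation: 3 × 2 + 0 = 6 π electrons → 4(1)+2, aromatic.
Anion: 3 × 2 + 2 = 8 π electrons → 4(2), antiaromatic.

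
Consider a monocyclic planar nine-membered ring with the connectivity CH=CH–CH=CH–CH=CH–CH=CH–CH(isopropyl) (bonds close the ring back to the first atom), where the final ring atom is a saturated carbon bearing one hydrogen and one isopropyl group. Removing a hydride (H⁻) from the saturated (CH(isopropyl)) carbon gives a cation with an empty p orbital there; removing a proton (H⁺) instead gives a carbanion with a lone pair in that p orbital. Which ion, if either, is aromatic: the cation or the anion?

The anion

Once that carbon is sp², every ring atom has a p orbital and both ions are fully conjugated.
Cation: 4 × 2 + 0 = 8 π electrons → 4(2), antiaromatic.
Anion: 4 × 2 + 2 = 10 π electrons → 4(2)+2, aromatic.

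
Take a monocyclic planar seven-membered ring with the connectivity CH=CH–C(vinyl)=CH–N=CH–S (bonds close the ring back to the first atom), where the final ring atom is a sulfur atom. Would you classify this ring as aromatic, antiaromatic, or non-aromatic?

Antiaromatic

The p orbitals form a continuous loop: each doubly-bonded ring atom is sp² with one p-orbital electron; the doubly-bonded nitrogens are pyridine-type — their lone pairs lie in the ring plane, leaving one electron in the p orbital; the sulfur donates one lone pair from its p orbital. The ring is fully conjugated.
Counting π electrons: 3 × 2 = 6 from the double-bond units + 2 from the S atom = 8.
8 = 4(2); a planar, fully conjugated 4n system is antiaromatic.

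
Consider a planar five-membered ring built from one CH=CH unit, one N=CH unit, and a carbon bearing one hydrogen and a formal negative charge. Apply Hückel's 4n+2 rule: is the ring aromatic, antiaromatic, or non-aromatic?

Aromatic

Check conjugation: each doubly-bonded ring atom is sp² with one p-orbital electron; each sp² =N– keeps its lone pair in-plane and puts one electron into the π system; the carbanion's lone pair occupies the p orbital — every position has a p orbital, so the cyclic π system is continuous.
Tallying contributions gives 2 × 2 = 4 from the double-bond units + 2 from the CH(-) atom = 6.
With 6 π electrons (n = 1), the Hückel 4n+2 condition holds.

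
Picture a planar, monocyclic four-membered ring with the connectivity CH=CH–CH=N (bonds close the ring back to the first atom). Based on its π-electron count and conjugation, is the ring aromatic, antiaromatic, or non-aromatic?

Antiaromatic

Check conjugation: each doubly-bonded ring atom is sp² with one p-orbital electron; the doubly-bonded nitrogens are pyridine-type — their lone pairs lie in the ring plane, leaving one electron in the p orbital — every position has a p orbital, so the cyclic π system is continuous.
Counting π electrons: 2 × 2 = 4 from the 2 double-bond units.
With 4 = 4·1 π electrons, Hückel's rule classifies the planar ring as antiaromatic.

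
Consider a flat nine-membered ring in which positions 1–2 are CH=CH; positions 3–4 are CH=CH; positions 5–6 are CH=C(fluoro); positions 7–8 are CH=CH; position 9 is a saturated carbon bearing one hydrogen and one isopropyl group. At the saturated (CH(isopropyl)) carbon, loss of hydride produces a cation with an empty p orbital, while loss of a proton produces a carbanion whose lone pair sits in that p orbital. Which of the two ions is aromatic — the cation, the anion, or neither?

Both ions have a continuous loop of p orbitals — each ring atom is sp².
Cation: 4 × 2 + 0 = 8 π electrons → 4(2), antiaromatic.
Anion: 4 × 2 + 2 = 10 π electrons → 4(2)+2, aromatic.

The anion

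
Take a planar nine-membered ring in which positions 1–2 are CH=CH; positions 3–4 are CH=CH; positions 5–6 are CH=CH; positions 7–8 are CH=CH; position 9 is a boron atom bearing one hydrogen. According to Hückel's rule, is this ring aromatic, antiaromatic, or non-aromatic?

Antiaromatic

Every ring atom contributes a p orbital perpendicular to the ring (every atom in a ring double bond is sp² and brings one electron to the p orbital; the boron has an empty p orbital), so the π system is cyclic and fully conjugated.
Counting π electrons: 4 × 2 = 8 from the double-bond units + 0 from the BH atom = 8.
8 = 4(2); a planar, fully conjugated 4n system is antiaromatic.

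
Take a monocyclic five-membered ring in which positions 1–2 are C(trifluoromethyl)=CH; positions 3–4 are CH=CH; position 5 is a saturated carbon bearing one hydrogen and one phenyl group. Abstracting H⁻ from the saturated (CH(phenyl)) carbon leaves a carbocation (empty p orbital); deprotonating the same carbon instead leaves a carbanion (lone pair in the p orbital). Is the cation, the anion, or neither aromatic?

In either ion the ring is fully conjugated: every atom, including the new sp² carbon, supplies a p orbital.
Cation: 2 × 2 + 0 = 4 π electrons → 4(1), antiaromatic.
Anion: 2 × 2 + 2 = 6 π electrons → 4(1)+2, aromatic.

The anion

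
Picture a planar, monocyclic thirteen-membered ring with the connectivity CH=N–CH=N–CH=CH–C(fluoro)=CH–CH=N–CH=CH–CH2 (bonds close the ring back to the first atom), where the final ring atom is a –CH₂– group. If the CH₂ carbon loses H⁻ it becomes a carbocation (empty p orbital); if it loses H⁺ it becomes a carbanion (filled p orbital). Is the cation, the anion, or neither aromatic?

The anion

In either ion the ring is fully conjugated: every atom, including the new sp² carbon, supplies a p orbital.
Cation: 6 × 2 + 0 = 12 π electrons → 4(3), antiaromatic.
Anion: 6 × 2 + 2 = 14 π electrons → 4(3)+2, aromatic.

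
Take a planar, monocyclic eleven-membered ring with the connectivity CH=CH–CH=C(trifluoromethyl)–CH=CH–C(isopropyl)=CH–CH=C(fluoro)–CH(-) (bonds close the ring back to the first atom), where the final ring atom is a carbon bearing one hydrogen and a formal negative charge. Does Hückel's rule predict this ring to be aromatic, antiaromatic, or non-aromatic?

Antiaromatic

Every ring atom contributes a p orbital perpendicular to the ring (every atom in a ring double bond is sp² and brings one electron to the p orbital; the carbanion's lone pair occupies the p orbital), so the π system is cyclic and fully conjugated.
Counting π electrons: 5 × 2 = 10 from the double-bond units + 2 from the CH(-) atom = 12.
12 is a 4n count (n = 3), so the planar conjugated ring is antiaromatic.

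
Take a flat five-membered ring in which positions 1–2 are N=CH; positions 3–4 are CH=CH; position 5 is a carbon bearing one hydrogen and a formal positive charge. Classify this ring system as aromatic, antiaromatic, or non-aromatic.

The p orbitals form a continuous loop: the double-bond atoms are sp², each contributing one p electron; each sp² =N– keeps its lone pair in-plane and puts one electron into the π system; the carbocation has an empty p orbital. The ring is fully conjugated.
Adding the contributions, 2 × 2 = 4 from the double-bond units + 0 from the CH(+) atom = 4.
4 = 4(1); a planar, fully conjugated 4n system is antiaromatic.

Antiaromatic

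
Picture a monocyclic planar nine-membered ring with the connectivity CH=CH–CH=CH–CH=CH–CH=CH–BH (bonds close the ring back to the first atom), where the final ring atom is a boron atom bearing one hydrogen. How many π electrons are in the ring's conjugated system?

8

Check conjugation: the double-bond atoms are sp², each contributing one p electron; the boron has an empty p orbital — every position has a p orbital, so the cyclic π system is continuous.
Tallying contributions gives 4 × 2 = 8 from the double-bond units + 0 from the BH atom = 8.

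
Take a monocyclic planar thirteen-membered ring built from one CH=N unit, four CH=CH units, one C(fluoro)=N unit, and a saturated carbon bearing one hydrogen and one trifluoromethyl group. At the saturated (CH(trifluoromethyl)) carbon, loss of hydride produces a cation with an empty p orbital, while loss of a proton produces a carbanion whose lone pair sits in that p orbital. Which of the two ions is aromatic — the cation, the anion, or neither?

Both ions have a continuous loop of p orbitals — each ring atom is sp².
Cation: 6 × 2 + 0 = 12 π electrons → 4(3), antiaromatic.
Anion: 6 × 2 + 2 = 14 π electrons → 4(3)+2, aromatic.

The anion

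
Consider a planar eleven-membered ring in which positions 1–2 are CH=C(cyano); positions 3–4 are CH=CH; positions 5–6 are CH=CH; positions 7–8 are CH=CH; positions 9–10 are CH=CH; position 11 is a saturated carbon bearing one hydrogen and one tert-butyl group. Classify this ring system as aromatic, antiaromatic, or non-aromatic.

Non-aromatic

The CH(tert-butyl) position has four σ bonds — that saturated carbon is sp³ and has no p orbital in the ring π system — so the cyclic conjugation is interrupted.
Broken conjugation rules out both aromaticity and antiaromaticity.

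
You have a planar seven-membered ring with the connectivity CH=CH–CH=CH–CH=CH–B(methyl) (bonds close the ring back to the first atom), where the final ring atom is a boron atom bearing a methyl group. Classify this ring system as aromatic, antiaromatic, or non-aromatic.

Aromatic

All ring atoms are sp² and supply a p orbital to the ring (each doubly-bonded ring atom is sp² with one p-orbital electron; the boron has an empty p orbital); the conjugation is uninterrupted.
π-electron count: 3 × 2 = 6 from the double-bond units + 0 from the B(methyl) atom = 6.
Since 6 = 4·1 + 2, the ring meets the 4n+2 criterion.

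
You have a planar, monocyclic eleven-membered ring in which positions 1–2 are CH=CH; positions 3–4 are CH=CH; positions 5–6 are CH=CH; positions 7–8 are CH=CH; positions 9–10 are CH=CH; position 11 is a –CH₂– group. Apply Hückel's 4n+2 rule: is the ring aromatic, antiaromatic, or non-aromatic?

Non-aromatic

The CH2 carbon is saturated: the tetrahedral CH₂ carbon is sp³ and has no p orbital in the ring π system. Conjugation is not continuous around the ring.
Broken conjugation rules out both aromaticity and antiaromaticity.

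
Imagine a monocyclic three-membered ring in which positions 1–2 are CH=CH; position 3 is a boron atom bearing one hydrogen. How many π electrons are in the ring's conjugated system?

Check conjugation: every atom in a ring double bond is sp² and brings one electron to the p orbital; the boron has an empty p orbital — every position has a p orbital, so the cyclic π system is continuous.
Counting π electrons: 1 × 2 = 2 from the double-bond unit + 0 from the BH atom = 2.

2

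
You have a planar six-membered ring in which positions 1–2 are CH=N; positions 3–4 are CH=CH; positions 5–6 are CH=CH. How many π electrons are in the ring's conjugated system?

6

Every ring atom contributes a p orbital perpendicular to the ring (the double-bond atoms are sp², each contributing one p electron; each sp² =N– keeps its lone pair in-plane and puts one electron into the π system), so the π system is cyclic and fully conjugated.
π-electron count: 3 × 2 = 6 from the 3 double-bond units.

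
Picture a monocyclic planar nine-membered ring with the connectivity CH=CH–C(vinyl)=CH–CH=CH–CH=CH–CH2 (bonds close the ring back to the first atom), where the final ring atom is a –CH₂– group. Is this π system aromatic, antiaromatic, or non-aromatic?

Non-aromatic

Because the tetrahedral CH₂ carbon is sp³ and has no p orbital in the ring π system at the CH2 position, the π system cannot extend all the way around the ring.
Without a continuous loop of overlapping p orbitals the Hückel electron count never comes into play.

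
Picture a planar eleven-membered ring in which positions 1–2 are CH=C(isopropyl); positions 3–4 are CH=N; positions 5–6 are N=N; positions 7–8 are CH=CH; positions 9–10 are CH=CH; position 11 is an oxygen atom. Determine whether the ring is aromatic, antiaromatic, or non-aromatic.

Antiaromatic

Check conjugation: every atom in a ring double bond is sp² and brings one electron to the p orbital; each =N– nitrogen is pyridine-type (lone pair in the sp² plane, one electron in the p orbital); the oxygen donates one lone pair from its p orbital — every position has a p orbital, so the cyclic π system is continuous.
Counting π electrons: 5 × 2 = 10 from the double-bond units + 2 from the O atom = 12.
12 is a 4n count (n = 3), so the planar conjugated ring is antiaromatic.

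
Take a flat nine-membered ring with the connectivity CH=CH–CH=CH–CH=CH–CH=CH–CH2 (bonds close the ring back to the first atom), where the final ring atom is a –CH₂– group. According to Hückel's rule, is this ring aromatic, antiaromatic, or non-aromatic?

At the CH2 position, the tetrahedral CH₂ carbon is sp³ and has no p orbital in the ring π system; the ring's p-orbital overlap is broken there.
Hückel's rule only applies to fully conjugated rings, so this one is simply non-aromatic.

Non-aromatic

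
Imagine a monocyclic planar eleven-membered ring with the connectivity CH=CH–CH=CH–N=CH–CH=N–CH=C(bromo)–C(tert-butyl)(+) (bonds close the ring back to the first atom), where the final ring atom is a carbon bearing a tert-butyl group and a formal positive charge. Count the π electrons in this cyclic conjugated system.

Check conjugation: each doubly-bonded ring atom is sp² with one p-orbital electron; the doubly-bonded nitrogens are pyridine-type — their lone pairs lie in the ring plane, leaving one electron in the p orbital; the carbocation has an empty p orbital — every position has a p orbital, so the cyclic π system is continuous.
Counting π electrons: 5 × 2 = 10 from the double-bond units + 0 from the C(tert-butyl)(+) atom = 10.

10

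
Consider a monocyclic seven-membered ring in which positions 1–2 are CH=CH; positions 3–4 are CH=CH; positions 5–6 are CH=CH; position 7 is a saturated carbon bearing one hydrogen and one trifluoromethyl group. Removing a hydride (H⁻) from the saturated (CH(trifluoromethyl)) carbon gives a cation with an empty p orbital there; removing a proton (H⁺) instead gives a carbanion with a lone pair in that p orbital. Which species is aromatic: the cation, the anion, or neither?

Once that carbon is sp², every ring atom has a p orbital and both ions are fully conjugated.
Cation: 3 × 2 + 0 = 6 π electrons → 4(1)+2, aromatic.
Anion: 3 × 2 + 2 = 8 π electrons → 4(2), antiaromatic.

The cation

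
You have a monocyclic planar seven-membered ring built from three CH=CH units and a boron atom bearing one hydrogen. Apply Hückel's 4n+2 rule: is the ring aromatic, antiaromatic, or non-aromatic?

Aromatic

Check conjugation: every atom in a ring double bond is sp² and brings one electron to the p orbital; the boron has an empty p orbital — every position has a p orbital, so the cyclic π system is continuous.
Counting π electrons: 3 × 2 = 6 from the double-bond units + 0 from the BH atom = 6.
Since 6 = 4·1 + 2, the ring meets the 4n+2 criterion.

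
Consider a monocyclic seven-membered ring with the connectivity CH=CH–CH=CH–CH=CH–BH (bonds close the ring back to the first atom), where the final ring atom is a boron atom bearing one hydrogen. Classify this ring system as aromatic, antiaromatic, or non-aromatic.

Every ring atom contributes a p orbital perpendicular to the ring (every atom in a ring double bond is sp² and brings one electron to the p orbital; the boron has an empty p orbital), so the π system is cyclic and fully conjugated.
π-electron count: 3 × 2 = 6 from the double-bond units + 0 from the BH atom = 6.
6 = 4(1) + 2, which satisfies Hückel's 4n+2 rule.

Aromatic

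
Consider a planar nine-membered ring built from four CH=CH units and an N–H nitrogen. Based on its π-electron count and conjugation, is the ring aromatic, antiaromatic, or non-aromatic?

The p orbitals form a continuous loop: the double-bond atoms are sp², each contributing one p electron; the pyrrole-type nitrogen donates its lone pair from the p orbital. The ring is fully conjugated.
π-electron count: 4 × 2 = 8 from the double-bond units + 2 from the NH atom = 10.
That gives a 4n+2 count (10, n = 2).

Aromatic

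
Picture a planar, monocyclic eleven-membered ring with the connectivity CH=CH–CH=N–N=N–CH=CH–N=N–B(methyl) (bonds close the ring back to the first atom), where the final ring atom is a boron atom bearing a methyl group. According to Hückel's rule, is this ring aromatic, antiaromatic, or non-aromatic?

The p orbitals form a continuous loop: each doubly-bonded ring atom is sp² with one p-orbital electron; each =N– nitrogen is pyridine-type (lone pair in the sp² plane, one electron in the p orbital); the boron has an empty p orbital. The ring is fully conjugated.
Tallying contributions gives 5 × 2 = 10 from the double-bond units + 0 from the B(methyl) atom = 10.
With 10 π electrons (n = 2), the Hückel 4n+2 condition holds.

Aromatic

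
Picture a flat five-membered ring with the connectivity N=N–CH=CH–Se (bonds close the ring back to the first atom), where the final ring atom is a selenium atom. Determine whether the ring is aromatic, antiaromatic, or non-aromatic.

Aromatic

Every ring atom contributes a p orbital perpendicular to the ring (each doubly-bonded ring atom is sp² with one p-orbital electron; each =N– nitrogen is pyridine-type (lone pair in the sp² plane, one electron in the p orbital); the selenium donates one lone pair from its p orbital), so the π system is cyclic and fully conjugated.
π-electron count: 2 × 2 = 4 from the double-bond units + 2 from the Se atom = 6.
Since 6 = 4·1 + 2, the ring meets the 4n+2 criterion.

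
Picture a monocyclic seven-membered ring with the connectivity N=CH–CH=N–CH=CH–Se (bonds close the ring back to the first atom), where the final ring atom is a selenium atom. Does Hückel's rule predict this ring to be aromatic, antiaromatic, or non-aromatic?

The p orbitals form a continuous loop: each doubly-bonded ring atom is sp² with one p-orbital electron; the doubly-bonded nitrogens are pyridine-type — their lone pairs lie in the ring plane, leaving one electron in the p orbital; the selenium donates one lone pair from its p orbital. The ring is fully conjugated.
Adding the contributions, 3 × 2 = 6 from the double-bond units + 2 from the Se atom = 8.
With 8 = 4·2 π electrons, Hückel's rule classifies the planar ring as antiaromatic.

Antiaromatic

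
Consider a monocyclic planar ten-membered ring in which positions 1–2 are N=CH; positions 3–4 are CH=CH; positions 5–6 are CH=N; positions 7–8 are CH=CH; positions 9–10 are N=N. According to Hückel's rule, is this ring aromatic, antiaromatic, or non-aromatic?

Aromatic

Check conjugation: each doubly-bonded ring atom is sp² with one p-orbital electron; each =N– nitrogen is pyridine-type (lone pair in the sp² plane, one electron in the p orbital) — every position has a p orbital, so the cyclic π system is continuous.
Tallying contributions gives 5 × 2 = 10 from the 5 double-bond units.
10 = 4(2) + 2, which satisfies Hückel's 4n+2 rule.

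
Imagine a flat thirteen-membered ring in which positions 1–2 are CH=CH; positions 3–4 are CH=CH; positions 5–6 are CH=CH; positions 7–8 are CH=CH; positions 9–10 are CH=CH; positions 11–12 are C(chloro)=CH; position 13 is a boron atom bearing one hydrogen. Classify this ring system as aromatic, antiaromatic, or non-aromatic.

All ring atoms are sp² and supply a p orbital to the ring (every atom in a ring double bond is sp² and brings one electron to the p orbital; the boron has an empty p orbital); the conjugation is uninterrupted.
Counting π electrons: 6 × 2 = 12 from the double-bond units + 0 from the BH atom = 12.
With 12 = 4·3 π electrons, Hückel's rule classifies the planar ring as antiaromatic.

Antiaromatic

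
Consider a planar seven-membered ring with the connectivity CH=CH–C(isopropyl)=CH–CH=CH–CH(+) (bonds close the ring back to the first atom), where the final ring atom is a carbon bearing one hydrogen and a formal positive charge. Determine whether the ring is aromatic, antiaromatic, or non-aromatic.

All ring atoms are sp² and supply a p orbital to the ring (each doubly-bonded ring atom is sp² with one p-orbital electron; the carbocation has an empty p orbital); the conjugation is uninterrupted.
π-electron count: 3 × 2 = 6 from the double-bond units + 0 from the CH(+) atom = 6.
Since 6 = 4·1 + 2, the ring meets the 4n+2 criterion.

Aromatic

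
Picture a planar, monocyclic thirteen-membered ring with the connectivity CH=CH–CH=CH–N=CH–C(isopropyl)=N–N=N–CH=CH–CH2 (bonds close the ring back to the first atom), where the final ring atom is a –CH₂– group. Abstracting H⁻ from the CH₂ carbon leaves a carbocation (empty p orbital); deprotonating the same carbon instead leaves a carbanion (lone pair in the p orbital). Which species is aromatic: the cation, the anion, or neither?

In either ion the ring is fully conjugated: every atom, including the new sp² carbon, supplies a p orbital.
Cation: 6 × 2 + 0 = 12 π electrons → 4(3), antiaromatic.
Anion: 6 × 2 + 2 = 14 π electrons → 4(3)+2, aromatic.

The anion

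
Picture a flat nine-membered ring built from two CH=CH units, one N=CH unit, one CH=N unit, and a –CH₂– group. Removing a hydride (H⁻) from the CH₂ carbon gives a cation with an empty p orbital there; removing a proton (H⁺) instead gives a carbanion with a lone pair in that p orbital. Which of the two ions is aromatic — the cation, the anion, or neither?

The anion

Once that carbon is sp², every ring atom has a p orbital and both ions are fully conjugated.
Cation: 4 × 2 + 0 = 8 π electrons → 4(2), antiaromatic.
Anion: 4 × 2 + 2 = 10 π electrons → 4(2)+2, aromatic.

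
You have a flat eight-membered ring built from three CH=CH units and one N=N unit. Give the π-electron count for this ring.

8

The p orbitals form a continuous loop: each doubly-bonded ring atom is sp² with one p-orbital electron; the doubly-bonded nitrogens are pyridine-type — their lone pairs lie in the ring plane, leaving one electron in the p orbital. The ring is fully conjugated.
Adding the contributions, 4 × 2 = 8 from the 4 double-bond units.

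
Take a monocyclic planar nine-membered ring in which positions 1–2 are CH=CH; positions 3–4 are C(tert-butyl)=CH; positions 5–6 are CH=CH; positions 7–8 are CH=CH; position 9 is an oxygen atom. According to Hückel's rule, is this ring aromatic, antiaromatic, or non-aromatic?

The p orbitals form a continuous loop: each doubly-bonded ring atom is sp² with one p-orbital electron; the oxygen donates one lone pair from its p orbital. The ring is fully conjugated.
π-electron count: 4 × 2 = 8 from the double-bond units + 2 from the O atom = 10.
With 10 π electrons (n = 2), the Hückel 4n+2 condition holds.

Aromatic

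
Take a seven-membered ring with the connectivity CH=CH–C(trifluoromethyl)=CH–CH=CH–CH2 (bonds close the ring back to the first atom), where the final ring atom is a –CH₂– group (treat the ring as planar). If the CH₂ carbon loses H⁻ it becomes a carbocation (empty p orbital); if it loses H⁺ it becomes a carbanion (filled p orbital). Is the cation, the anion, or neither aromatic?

In both ions every ring atom is sp² and contributes a p orbital, so both rings are fully conjugated.
Cation: 3 × 2 + 0 = 6 π electrons → 4(1)+2, aromatic.
Anion: 3 × 2 + 2 = 8 π electrons → 4(2), antiaromatic.

The cation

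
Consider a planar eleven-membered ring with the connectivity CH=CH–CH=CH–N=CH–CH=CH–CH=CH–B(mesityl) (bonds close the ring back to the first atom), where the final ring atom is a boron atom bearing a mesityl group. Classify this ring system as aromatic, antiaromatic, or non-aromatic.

The p orbitals form a continuous loop: the double-bond atoms are sp², each contributing one p electron; the doubly-bonded nitrogens are pyridine-type — their lone pairs lie in the ring plane, leaving one electron in the p orbital; the boron has an empty p orbital. The ring is fully conjugated.
Adding the contributions, 5 × 2 = 10 from the double-bond units + 0 from the B(mesityl) atom = 10.
With 10 π electrons (n = 2), the Hückel 4n+2 condition holds.

Aromatic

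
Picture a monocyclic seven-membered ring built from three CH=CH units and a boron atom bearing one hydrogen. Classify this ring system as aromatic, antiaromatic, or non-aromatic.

Aromatic

Every ring atom contributes a p orbital perpendicular to the ring (every atom in a ring double bond is sp² and brings one electron to the p orbital; the boron has an empty p orbital), so the π system is cyclic and fully conjugated.
Tallying contributions gives 3 × 2 = 6 from the double-bond units + 0 from the BH atom = 6.
Since 6 = 4·1 + 2, the ring meets the 4n+2 criterion.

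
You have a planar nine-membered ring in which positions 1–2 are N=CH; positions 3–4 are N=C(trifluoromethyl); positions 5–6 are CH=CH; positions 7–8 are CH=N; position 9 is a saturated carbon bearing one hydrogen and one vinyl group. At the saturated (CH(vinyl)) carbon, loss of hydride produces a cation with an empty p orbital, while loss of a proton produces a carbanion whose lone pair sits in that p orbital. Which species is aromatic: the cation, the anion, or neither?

In either ion the ring is fully conjugated: every atom, including the new sp² carbon, supplies a p orbital.
Cation: 4 × 2 + 0 = 8 π electrons → 4(2), antiaromatic.
Anion: 4 × 2 + 2 = 10 π electrons → 4(2)+2, aromatic.

The anion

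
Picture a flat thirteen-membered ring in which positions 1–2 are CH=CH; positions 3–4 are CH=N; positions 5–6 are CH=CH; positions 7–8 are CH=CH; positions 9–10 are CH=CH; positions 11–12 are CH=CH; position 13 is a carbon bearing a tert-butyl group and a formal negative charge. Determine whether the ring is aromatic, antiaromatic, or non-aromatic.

Aromatic

Every ring atom contributes a p orbital perpendicular to the ring (the double-bond atoms are sp², each contributing one p electron; each =N– nitrogen is pyridine-type (lone pair in the sp² plane, one electron in the p orbital); the carbanion's lone pair occupies the p orbital), so the π system is cyclic and fully conjugated.
Adding the contributions, 6 × 2 = 12 from the double-bond units + 2 from the C(tert-butyl)(-) atom = 14.
That gives a 4n+2 count (14, n = 3).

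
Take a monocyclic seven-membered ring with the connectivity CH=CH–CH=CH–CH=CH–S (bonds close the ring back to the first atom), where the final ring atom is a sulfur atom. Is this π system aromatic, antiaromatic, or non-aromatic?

Every ring atom contributes a p orbital perpendicular to the ring (each doubly-bonded ring atom is sp² with one p-orbital electron; the sulfur donates one lone pair from its p orbital), so the π system is cyclic and fully conjugated.
π-electron count: 3 × 2 = 6 from the double-bond units + 2 from the S atom = 8.
With 8 = 4·2 π electrons, Hückel's rule classifies the planar ring as antiaromatic.

Antiaromatic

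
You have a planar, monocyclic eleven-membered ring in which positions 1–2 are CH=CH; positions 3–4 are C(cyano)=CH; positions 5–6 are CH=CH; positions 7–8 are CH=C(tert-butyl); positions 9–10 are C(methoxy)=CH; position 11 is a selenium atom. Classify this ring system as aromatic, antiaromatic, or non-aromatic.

Antiaromatic

Every ring atom contributes a p orbital perpendicular to the ring (each doubly-bonded ring atom is sp² with one p-orbital electron; the selenium donates one lone pair from its p orbital), so the π system is cyclic and fully conjugated.
Tallying contributions gives 5 × 2 = 10 from the double-bond units + 2 from the Se atom = 12.
12 = 4(3); a planar, fully conjugated 4n system is antiaromatic.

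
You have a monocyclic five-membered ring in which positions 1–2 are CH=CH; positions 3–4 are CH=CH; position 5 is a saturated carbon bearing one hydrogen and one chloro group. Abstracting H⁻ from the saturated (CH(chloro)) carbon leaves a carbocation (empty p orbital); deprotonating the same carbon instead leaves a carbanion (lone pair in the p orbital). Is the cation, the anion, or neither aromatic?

The anion

Once that carbon is sp², every ring atom has a p orbital and both ions are fully conjugated.
Cation: 2 × 2 + 0 = 4 π electrons → 4(1), antiaromatic.
Anion: 2 × 2 + 2 = 6 π electrons → 4(1)+2, aromatic.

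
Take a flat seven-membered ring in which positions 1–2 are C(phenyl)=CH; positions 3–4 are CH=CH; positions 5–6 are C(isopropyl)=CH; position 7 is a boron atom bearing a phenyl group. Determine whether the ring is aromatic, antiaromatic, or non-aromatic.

The p orbitals form a continuous loop: the double-bond atoms are sp², each contributing one p electron; the boron has an empty p orbital. The ring is fully conjugated.
Counting π electrons: 3 × 2 = 6 from the double-bond units + 0 from the B(phenyl) atom = 6.
6 = 4(1) + 2, which satisfies Hückel's 4n+2 rule.

Aromatic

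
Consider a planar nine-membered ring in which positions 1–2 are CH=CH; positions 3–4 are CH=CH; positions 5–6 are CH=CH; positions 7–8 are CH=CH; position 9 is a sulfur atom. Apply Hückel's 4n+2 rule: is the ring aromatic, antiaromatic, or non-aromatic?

Every ring atom contributes a p orbital perpendicular to the ring (each doubly-bonded ring atom is sp² with one p-orbital electron; the sulfur donates one lone pair from its p orbital), so the π system is cyclic and fully conjugated.
Tallying contributions gives 4 × 2 = 8 from the double-bond units + 2 from the S atom = 10.
Since 10 = 4·2 + 2, the ring meets the 4n+2 criterion.

Aromatic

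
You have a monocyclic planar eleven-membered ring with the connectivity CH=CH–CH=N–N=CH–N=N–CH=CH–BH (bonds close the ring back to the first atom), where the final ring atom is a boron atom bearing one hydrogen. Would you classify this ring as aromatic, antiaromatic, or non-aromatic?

Check conjugation: each doubly-bonded ring atom is sp² with one p-orbital electron; each sp² =N– keeps its lone pair in-plane and puts one electron into the π system; the boron has an empty p orbital — every position has a p orbital, so the cyclic π system is continuous.
Tallying contributions gives 5 × 2 = 10 from the double-bond units + 0 from the BH atom = 10.
With 10 π electrons (n = 2), the Hückel 4n+2 condition holds.

Aromatic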